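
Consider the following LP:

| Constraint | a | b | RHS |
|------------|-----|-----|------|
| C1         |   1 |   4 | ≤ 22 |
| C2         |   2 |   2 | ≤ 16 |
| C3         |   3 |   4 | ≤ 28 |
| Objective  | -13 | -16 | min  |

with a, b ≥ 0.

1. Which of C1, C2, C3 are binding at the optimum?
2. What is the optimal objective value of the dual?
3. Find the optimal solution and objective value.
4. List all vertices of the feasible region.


1. C2, C3
2. -116
3. a = 4, b = 4, z = -116
4. (0, 0), (8, 0), (4, 4), (3, 4.75), (0, 5.5)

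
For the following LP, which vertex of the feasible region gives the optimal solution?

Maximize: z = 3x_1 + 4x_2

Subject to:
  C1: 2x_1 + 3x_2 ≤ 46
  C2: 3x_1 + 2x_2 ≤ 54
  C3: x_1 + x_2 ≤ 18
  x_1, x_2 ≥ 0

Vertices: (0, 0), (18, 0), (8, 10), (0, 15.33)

Evaluate the objective at each vertex of the feasible region:
  z(0, 0) = 0
  z(18, 0) = 54
  z(8, 10) = 64  ←
  z(0, 15.33) = 61.33
The maximum is at x_1 = 8, x_2 = 10.

(8, 10)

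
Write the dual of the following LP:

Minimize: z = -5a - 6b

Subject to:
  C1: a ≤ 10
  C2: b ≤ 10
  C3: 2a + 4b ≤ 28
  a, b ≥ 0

Primal min cᵀx s.t. Ax ≤ b, x ≥ 0  →  Dual max −bᵀy s.t. Aᵀy ≥ −c, y ≥ 0.

Maximize: z = -10y1 - 10y2 - 28y3

Subject to:
  y1 + 2y3 ≥ 5
  y2 + 4y3 ≥ 6
  y1, y2, y3 ≥ 0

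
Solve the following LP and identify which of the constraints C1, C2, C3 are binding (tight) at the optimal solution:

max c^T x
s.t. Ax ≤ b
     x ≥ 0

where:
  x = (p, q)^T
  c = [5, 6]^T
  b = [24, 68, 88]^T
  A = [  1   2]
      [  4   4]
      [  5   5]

At p = 10, q = 7, compute slack b - a·x for each constraint:
  C1: 24 − 24 = 0  (binding)
  C2: 68 − 68 = 0  (binding)
  C3: 88 − 85 = 3  (slack)

Optimal: p = 10, q = 7
Binding: C1, C2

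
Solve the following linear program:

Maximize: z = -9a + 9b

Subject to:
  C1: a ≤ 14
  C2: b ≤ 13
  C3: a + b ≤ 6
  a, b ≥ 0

Evaluate the objective at each vertex of the feasible region:
  z(0, 0) = 0
  z(6, 0) = -54
  z(0, 6) = 54  ←
The maximum is at a = 0, b = 6.

a = 0, b = 6, z = 54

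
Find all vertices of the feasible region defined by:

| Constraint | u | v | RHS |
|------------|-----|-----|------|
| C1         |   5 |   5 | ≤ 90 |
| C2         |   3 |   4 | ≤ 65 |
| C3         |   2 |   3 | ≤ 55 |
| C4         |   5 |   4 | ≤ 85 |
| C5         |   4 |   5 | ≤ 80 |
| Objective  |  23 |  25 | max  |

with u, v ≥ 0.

(0, 0), (17, 0), (13, 5), (10, 8), (0, 16)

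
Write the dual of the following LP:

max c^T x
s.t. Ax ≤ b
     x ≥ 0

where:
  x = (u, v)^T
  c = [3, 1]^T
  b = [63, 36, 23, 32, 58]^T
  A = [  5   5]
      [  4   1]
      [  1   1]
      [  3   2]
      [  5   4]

Primal max cᵀx s.t. Ax ≤ b, x ≥ 0  →  Dual min bᵀy s.t. Aᵀy ≥ c, y ≥ 0.

Minimize: z = 63y1 + 36y2 + 23y3 + 32y4 + 58y5

Subject to:
  5y1 + 4y2 + y3 + 3y4 + 5y5 ≥ 3
  5y1 + y2 + y3 + 2y4 + 4y5 ≥ 1
  y1, y2, y3, y4, y5 ≥ 0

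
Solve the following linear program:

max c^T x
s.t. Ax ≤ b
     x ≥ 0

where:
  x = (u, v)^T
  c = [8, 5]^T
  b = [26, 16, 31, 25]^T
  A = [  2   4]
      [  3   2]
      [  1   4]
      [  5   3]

Evaluate the objective at each vertex of the feasible region:
  z(0, 0) = 0
  z(5, 0) = 40
  z(2, 5) = 41  ←
  z(1.5, 5.75) = 40.75
  z(0, 6.5) = 32.5
The maximum is at u = 2, v = 5.

u = 2, v = 5, z = 41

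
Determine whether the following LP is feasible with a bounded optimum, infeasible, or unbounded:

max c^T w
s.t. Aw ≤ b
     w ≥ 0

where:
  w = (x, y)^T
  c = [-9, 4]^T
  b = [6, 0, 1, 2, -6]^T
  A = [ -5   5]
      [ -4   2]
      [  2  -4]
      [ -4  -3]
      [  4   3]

Infeasible (no feasible solution exists)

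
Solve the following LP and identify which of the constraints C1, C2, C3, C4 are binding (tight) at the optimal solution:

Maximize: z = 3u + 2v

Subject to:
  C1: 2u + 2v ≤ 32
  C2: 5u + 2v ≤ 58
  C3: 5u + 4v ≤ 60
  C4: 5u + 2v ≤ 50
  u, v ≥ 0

At u = 8, v = 5, compute slack b - a·x for each constraint:
  C1: 32 − 26 = 6  (slack)
  C2: 58 − 50 = 8  (slack)
  C3: 60 − 60 = 0  (binding)
  C4: 50 − 50 = 0  (binding)

Optimal: u = 8, v = 5
Binding: C3, C4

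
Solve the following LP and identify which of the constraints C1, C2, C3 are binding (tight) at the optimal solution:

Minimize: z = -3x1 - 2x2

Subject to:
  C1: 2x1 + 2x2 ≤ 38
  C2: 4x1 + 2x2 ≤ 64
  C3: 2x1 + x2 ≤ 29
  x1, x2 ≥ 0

At x1 = 10, x2 = 9, compute slack b - a·x for each constraint:
  C1: 38 − 38 = 0  (binding)
  C2: 64 − 58 = 6  (slack)
  C3: 29 − 29 = 0  (binding)

Optimal: x1 = 10, x2 = 9
Binding: C1, C3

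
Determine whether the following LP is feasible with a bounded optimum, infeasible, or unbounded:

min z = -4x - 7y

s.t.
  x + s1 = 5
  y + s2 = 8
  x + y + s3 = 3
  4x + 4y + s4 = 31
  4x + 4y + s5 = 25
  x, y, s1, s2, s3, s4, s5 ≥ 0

Feasible with a bounded optimal solution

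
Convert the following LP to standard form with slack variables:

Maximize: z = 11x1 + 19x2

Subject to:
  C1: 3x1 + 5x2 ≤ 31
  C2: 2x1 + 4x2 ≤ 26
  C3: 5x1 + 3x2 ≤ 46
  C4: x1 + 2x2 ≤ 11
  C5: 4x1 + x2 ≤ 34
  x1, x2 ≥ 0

max z = 11x1 + 19x2

s.t.
  3x1 + 5x2 + s1 = 31
  2x1 + 4x2 + s2 = 26
  5x1 + 3x2 + s3 = 46
  x1 + 2x2 + s4 = 11
  4x1 + x2 + s5 = 34
  x1, x2, s1, s2, s3, s4, s5 ≥ 0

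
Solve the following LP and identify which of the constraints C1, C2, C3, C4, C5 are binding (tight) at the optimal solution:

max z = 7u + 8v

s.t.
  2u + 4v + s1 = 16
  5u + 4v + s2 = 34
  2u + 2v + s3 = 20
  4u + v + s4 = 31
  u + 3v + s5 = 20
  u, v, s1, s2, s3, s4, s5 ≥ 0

At u = 6, v = 1, compute slack b - a·x for each constraint:
  C1: 16 − 16 = 0  (binding)
  C2: 34 − 34 = 0  (binding)
  C3: 20 − 14 = 6  (slack)
  C4: 31 − 25 = 6  (slack)
  C5: 20 − 9 = 11  (slack)

Optimal: u = 6, v = 1
Binding: C1, C2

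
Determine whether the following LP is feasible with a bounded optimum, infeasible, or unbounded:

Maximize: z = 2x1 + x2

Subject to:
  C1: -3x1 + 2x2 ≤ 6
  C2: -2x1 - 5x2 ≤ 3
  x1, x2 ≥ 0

Unbounded (objective can increase without bound)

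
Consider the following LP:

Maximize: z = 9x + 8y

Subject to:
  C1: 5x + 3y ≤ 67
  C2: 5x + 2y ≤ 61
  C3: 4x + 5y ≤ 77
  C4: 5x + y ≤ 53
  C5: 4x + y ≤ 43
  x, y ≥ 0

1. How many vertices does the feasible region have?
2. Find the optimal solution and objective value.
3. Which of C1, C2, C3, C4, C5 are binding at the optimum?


1. 6
2. x = 8, y = 9, z = 144
3. C1, C3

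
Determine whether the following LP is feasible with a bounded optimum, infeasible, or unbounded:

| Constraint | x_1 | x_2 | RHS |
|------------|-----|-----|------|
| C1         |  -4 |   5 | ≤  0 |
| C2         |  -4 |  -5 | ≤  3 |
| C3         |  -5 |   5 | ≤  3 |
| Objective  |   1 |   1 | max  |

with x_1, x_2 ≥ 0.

Unbounded (objective can increase without bound)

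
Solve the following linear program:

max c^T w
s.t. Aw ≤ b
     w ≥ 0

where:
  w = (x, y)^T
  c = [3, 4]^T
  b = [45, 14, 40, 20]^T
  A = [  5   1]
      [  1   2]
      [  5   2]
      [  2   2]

Evaluate the objective at each vertex of the feasible region:
  z(0, 0) = 0
  z(8, 0) = 24
  z(6.667, 3.333) = 33.33
  z(6, 4) = 34  ←
  z(0, 7) = 28
The maximum is at x = 6, y = 4.

x = 6, y = 4, z = 34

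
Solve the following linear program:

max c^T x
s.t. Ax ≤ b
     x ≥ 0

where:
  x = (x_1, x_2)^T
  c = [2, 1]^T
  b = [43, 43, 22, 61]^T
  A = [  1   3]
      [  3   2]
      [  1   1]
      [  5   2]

Evaluate the objective at each vertex of the feasible region:
  z(0, 0) = 0
  z(12.2, 0) = 24.4
  z(9, 8) = 26  ←
  z(6.143, 12.29) = 24.57
  z(0, 14.33) = 14.33
The maximum is at x_1 = 9, x_2 = 8.

x_1 = 9, x_2 = 8, z = 26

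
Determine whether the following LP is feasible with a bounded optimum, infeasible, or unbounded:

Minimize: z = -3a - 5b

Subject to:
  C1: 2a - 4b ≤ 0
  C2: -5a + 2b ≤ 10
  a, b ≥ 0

Unbounded (objective can decrease without bound)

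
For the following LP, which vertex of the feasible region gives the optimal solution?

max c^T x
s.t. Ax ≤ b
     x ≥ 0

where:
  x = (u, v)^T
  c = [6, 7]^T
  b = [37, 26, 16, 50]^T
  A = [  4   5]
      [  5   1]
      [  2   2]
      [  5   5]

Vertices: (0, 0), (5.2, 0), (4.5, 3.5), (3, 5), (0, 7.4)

Evaluate the objective at each vertex of the feasible region:
  z(0, 0) = 0
  z(5.2, 0) = 31.2
  z(4.5, 3.5) = 51.5
  z(3, 5) = 53  ←
  z(0, 7.4) = 51.8
The maximum is at u = 3, v = 5.

(3, 5)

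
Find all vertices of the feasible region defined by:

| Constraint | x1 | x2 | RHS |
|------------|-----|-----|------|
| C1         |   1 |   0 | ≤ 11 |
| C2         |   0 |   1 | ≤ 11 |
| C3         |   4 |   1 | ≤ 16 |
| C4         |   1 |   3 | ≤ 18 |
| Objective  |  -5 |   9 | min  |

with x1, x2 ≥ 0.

(0, 0), (4, 0), (2.727, 5.091), (0, 6)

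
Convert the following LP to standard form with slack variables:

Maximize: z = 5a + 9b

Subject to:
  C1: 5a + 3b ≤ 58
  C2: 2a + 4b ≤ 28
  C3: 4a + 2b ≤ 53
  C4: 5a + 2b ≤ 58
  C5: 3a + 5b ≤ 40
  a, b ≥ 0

max z = 5a + 9b

s.t.
  5a + 3b + s1 = 58
  2a + 4b + s2 = 28
  4a + 2b + s3 = 53
  5a + 2b + s4 = 58
  3a + 5b + s5 = 40
  a, b, s1, s2, s3, s4, s5 ≥ 0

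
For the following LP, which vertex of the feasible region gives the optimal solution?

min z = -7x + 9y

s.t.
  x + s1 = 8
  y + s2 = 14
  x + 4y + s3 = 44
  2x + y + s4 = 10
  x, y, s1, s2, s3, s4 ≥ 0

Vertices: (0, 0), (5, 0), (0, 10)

Evaluate the objective at each vertex of the feasible region:
  z(0, 0) = 0
  z(5, 0) = -35  ←
  z(0, 10) = 90
The minimum is at x = 5, y = 0.

(5, 0)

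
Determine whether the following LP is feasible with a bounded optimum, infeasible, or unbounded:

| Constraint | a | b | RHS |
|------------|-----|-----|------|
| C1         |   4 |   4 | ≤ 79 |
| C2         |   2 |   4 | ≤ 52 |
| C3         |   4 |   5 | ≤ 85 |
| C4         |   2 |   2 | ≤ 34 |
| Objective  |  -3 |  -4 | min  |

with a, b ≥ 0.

Feasible with a bounded optimal solution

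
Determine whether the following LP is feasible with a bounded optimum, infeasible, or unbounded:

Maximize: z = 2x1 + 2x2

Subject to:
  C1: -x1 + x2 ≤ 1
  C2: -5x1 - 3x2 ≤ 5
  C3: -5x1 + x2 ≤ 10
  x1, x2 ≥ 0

Unbounded (objective can increase without bound)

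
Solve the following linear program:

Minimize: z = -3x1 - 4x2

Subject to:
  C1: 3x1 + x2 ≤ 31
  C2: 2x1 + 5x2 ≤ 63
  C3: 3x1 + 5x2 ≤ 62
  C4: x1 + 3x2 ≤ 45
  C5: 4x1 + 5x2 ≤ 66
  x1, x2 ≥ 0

Evaluate the objective at each vertex of the feasible region:
  z(0, 0) = 0
  z(10.33, 0) = -31
  z(8.091, 6.727) = -51.18
  z(4, 10) = -52  ←
  z(0, 12.4) = -49.6
The minimum is at x1 = 4, x2 = 10.

x1 = 4, x2 = 10, z = -52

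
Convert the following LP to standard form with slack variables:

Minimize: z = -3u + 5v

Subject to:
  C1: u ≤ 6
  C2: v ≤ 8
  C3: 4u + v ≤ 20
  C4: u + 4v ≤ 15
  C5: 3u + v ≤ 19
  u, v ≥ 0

min z = -3u + 5v

s.t.
  u + s1 = 6
  v + s2 = 8
  4u + v + s3 = 20
  u + 4v + s4 = 15
  3u + v + s5 = 19
  u, v, s1, s2, s3, s4, s5 ≥ 0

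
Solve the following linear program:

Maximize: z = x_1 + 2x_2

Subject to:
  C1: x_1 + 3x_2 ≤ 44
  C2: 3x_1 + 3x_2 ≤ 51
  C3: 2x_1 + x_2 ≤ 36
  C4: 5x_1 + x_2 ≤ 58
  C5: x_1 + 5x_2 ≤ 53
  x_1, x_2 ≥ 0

Evaluate the objective at each vertex of the feasible region:
  z(0, 0) = 0
  z(11.6, 0) = 11.6
  z(10.25, 6.75) = 23.75
  z(8, 9) = 26  ←
  z(0, 10.6) = 21.2
The maximum is at x_1 = 8, x_2 = 9.

x_1 = 8, x_2 = 9, z = 26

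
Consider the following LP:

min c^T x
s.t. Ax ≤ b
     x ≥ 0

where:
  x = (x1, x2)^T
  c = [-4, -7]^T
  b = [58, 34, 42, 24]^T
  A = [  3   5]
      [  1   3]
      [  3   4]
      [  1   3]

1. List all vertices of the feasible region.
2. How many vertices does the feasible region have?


1. (0, 0), (14, 0), (6, 6), (0, 8)
2. 4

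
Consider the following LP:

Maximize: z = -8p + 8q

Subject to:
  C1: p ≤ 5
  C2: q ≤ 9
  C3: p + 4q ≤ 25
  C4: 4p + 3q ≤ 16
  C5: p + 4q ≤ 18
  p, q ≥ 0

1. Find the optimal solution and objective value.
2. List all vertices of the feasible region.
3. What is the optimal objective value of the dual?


1. p = 0, q = 4.5, z = 36
2. (0, 0), (4, 0), (0.7692, 4.308), (0, 4.5)
3. 36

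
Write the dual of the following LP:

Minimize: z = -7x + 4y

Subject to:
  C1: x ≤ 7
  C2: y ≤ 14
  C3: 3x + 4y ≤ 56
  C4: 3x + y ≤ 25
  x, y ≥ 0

Primal min cᵀx s.t. Ax ≤ b, x ≥ 0  →  Dual max −bᵀy s.t. Aᵀy ≥ −c, y ≥ 0.

Maximize: z = -7y1 - 14y2 - 56y3 - 25y4

Subject to:
  y1 + 3y3 + 3y4 ≥ 7
  y2 + 4y3 + y4 ≥ -4
  y1, y2, y3, y4 ≥ 0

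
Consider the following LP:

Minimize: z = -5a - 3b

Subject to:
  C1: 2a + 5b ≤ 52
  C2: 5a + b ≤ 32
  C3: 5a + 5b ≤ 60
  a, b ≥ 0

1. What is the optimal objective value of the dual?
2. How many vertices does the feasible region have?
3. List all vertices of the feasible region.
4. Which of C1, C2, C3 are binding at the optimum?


1. -46
2. 5
3. (0, 0), (6.4, 0), (5, 7), (2.667, 9.333), (0, 10.4)
4. C2, C3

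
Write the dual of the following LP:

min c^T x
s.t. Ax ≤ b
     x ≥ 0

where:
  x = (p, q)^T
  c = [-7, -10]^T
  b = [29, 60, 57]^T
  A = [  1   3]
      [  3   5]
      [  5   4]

Primal min cᵀx s.t. Ax ≤ b, x ≥ 0  →  Dual max −bᵀy s.t. Aᵀy ≥ −c, y ≥ 0.

Maximize: z = -29y1 - 60y2 - 57y3

Subject to:
  y1 + 3y2 + 5y3 ≥ 7
  3y1 + 5y2 + 4y3 ≥ 10
  y1, y2, y3 ≥ 0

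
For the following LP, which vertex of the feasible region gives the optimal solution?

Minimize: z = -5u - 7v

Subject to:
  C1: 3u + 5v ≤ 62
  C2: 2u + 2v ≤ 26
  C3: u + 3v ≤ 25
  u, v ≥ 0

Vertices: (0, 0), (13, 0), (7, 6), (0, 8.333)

Evaluate the objective at each vertex of the feasible region:
  z(0, 0) = 0
  z(13, 0) = -65
  z(7, 6) = -77  ←
  z(0, 8.333) = -58.33
The minimum is at u = 7, v = 6.

(7, 6)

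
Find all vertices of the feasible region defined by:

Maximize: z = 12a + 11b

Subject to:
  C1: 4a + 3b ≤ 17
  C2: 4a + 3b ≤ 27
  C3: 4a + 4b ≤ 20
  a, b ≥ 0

(0, 0), (4.25, 0), (2, 3), (0, 5)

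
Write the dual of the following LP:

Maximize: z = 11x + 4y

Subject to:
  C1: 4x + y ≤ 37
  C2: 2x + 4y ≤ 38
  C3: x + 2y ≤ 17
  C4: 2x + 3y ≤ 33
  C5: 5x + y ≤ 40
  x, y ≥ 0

Primal max cᵀx s.t. Ax ≤ b, x ≥ 0  →  Dual min bᵀy s.t. Aᵀy ≥ c, y ≥ 0.

Minimize: z = 37y1 + 38y2 + 17y3 + 33y4 + 40y5

Subject to:
  4y1 + 2y2 + y3 + 2y4 + 5y5 ≥ 11
  y1 + 4y2 + 2y3 + 3y4 + y5 ≥ 4
  y1, y2, y3, y4, y5 ≥ 0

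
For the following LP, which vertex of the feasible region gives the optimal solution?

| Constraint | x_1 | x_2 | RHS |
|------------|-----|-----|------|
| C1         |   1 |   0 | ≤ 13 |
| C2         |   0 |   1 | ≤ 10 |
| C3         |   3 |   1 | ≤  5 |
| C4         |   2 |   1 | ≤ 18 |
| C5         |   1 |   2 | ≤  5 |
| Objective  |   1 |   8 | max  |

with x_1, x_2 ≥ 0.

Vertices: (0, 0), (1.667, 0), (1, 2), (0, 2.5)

Evaluate the objective at each vertex of the feasible region:
  z(0, 0) = 0
  z(1.667, 0) = 1.667
  z(1, 2) = 17
  z(0, 2.5) = 20  ←
The maximum is at x_1 = 0, x_2 = 2.5.

(0, 2.5)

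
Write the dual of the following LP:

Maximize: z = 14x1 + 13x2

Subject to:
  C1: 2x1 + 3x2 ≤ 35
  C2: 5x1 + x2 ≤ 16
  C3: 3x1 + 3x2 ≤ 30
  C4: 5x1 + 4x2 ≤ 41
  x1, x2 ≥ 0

Primal max cᵀx s.t. Ax ≤ b, x ≥ 0  →  Dual min bᵀy s.t. Aᵀy ≥ c, y ≥ 0.

Minimize: z = 35y1 + 16y2 + 30y3 + 41y4

Subject to:
  2y1 + 5y2 + 3y3 + 5y4 ≥ 14
  3y1 + y2 + 3y3 + 4y4 ≥ 13
  y1, y2, y3, y4 ≥ 0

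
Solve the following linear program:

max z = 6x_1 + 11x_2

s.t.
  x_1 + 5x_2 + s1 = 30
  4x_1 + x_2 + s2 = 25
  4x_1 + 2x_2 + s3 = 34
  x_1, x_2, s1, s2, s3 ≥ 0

Evaluate the objective at each vertex of the feasible region:
  z(0, 0) = 0
  z(6.25, 0) = 37.5
  z(5, 5) = 85  ←
  z(0, 6) = 66
The maximum is at x_1 = 5, x_2 = 5.

x_1 = 5, x_2 = 5, z = 85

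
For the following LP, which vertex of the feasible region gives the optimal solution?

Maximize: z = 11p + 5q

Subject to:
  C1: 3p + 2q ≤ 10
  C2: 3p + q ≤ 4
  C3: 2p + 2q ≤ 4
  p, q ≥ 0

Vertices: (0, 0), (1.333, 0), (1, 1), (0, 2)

Evaluate the objective at each vertex of the feasible region:
  z(0, 0) = 0
  z(1.333, 0) = 14.67
  z(1, 1) = 16  ←
  z(0, 2) = 10
The maximum is at p = 1, q = 1.

(1, 1)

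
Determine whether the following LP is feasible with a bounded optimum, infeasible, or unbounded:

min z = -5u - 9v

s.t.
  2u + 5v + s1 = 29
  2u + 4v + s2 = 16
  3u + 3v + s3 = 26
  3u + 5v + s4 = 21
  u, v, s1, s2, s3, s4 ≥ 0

Feasible with a bounded optimal solution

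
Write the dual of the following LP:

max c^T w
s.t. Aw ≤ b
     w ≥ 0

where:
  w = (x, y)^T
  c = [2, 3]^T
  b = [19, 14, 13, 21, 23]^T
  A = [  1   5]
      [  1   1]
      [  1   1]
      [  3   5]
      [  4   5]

Primal max cᵀx s.t. Ax ≤ b, x ≥ 0  →  Dual min bᵀy s.t. Aᵀy ≥ c, y ≥ 0.

Minimize: z = 19y1 + 14y2 + 13y3 + 21y4 + 23y5

Subject to:
  y1 + y2 + y3 + 3y4 + 4y5 ≥ 2
  5y1 + y2 + y3 + 5y4 + 5y5 ≥ 3
  y1, y2, y3, y4, y5 ≥ 0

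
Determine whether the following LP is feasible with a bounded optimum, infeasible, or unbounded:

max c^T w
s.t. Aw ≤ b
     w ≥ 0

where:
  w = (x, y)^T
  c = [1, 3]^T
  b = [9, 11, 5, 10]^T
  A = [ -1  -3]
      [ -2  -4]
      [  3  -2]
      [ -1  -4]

Unbounded (objective can increase without bound)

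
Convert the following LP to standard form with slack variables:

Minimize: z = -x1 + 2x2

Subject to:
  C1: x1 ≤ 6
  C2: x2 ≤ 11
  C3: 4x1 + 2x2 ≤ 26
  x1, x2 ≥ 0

min z = -x1 + 2x2

s.t.
  x1 + s1 = 6
  x2 + s2 = 11
  4x1 + 2x2 + s3 = 26
  x1, x2, s1, s2, s3 ≥ 0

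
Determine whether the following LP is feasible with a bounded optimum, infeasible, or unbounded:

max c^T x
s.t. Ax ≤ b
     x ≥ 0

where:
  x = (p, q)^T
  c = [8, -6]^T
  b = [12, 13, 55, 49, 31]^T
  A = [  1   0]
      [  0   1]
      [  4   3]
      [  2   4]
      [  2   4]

Feasible with a bounded optimal solution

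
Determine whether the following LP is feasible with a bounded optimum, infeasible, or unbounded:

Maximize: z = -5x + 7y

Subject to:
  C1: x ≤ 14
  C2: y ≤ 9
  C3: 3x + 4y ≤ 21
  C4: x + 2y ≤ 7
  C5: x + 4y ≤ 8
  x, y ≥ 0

Feasible with a bounded optimal solution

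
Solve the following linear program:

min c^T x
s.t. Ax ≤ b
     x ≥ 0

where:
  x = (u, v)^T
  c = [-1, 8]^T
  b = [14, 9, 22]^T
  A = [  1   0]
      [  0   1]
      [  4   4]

Evaluate the objective at each vertex of the feasible region:
  z(0, 0) = 0
  z(5.5, 0) = -5.5  ←
  z(0, 5.5) = 44
The minimum is at u = 5.5, v = 0.

u = 5.5, v = 0, z = -5.5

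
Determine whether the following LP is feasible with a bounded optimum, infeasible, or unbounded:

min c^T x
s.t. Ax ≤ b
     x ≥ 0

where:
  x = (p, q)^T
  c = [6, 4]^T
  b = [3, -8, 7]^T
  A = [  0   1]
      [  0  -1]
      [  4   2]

Infeasible (no feasible solution exists)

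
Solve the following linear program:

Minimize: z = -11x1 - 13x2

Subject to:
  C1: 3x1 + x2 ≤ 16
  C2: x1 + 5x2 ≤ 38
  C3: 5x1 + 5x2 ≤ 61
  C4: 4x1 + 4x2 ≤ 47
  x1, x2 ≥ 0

Evaluate the objective at each vertex of the feasible region:
  z(0, 0) = 0
  z(5.333, 0) = -58.67
  z(3, 7) = -124  ←
  z(0, 7.6) = -98.8
The minimum is at x1 = 3, x2 = 7.

x1 = 3, x2 = 7, z = -124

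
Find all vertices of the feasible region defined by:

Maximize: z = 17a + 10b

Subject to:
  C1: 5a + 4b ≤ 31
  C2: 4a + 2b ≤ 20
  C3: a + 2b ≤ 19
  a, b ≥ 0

(0, 0), (5, 0), (3, 4), (0, 7.75)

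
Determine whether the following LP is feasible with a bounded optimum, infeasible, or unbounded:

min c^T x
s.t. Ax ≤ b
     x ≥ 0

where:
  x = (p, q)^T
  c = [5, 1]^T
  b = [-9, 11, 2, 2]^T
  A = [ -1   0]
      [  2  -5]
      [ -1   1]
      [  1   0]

Infeasible (no feasible solution exists)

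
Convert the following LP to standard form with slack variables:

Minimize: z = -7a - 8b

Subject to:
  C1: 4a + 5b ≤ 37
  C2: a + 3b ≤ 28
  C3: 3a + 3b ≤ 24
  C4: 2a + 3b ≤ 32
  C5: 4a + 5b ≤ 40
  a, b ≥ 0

min z = -7a - 8b

s.t.
  4a + 5b + s1 = 37
  a + 3b + s2 = 28
  3a + 3b + s3 = 24
  2a + 3b + s4 = 32
  4a + 5b + s5 = 40
  a, b, s1, s2, s3, s4, s5 ≥ 0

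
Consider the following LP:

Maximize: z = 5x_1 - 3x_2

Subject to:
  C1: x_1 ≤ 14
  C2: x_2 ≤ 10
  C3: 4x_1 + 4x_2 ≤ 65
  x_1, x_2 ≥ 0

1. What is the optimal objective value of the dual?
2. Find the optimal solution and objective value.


1. 70
2. x_1 = 14, x_2 = 0, z = 70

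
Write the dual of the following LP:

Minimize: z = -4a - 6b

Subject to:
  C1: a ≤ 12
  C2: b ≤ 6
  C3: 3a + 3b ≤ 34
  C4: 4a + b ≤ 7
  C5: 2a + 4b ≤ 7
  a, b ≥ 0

Primal min cᵀx s.t. Ax ≤ b, x ≥ 0  →  Dual max −bᵀy s.t. Aᵀy ≥ −c, y ≥ 0.

Maximize: z = -12y1 - 6y2 - 34y3 - 7y4 - 7y5

Subject to:
  y1 + 3y3 + 4y4 + 2y5 ≥ 4
  y2 + 3y3 + y4 + 4y5 ≥ 6
  y1, y2, y3, y4, y5 ≥ 0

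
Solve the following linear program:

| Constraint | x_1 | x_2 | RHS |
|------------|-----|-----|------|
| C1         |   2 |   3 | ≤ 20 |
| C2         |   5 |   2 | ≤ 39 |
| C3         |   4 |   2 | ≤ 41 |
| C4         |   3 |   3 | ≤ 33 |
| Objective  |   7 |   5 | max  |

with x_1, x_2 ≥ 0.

Evaluate the objective at each vertex of the feasible region:
  z(0, 0) = 0
  z(7.8, 0) = 54.6
  z(7, 2) = 59  ←
  z(0, 6.667) = 33.33
The maximum is at x_1 = 7, x_2 = 2.

x_1 = 7, x_2 = 2, z = 59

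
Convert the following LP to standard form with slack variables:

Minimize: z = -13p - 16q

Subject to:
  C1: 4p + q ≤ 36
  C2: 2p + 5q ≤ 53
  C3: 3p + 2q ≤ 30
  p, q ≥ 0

min z = -13p - 16q

s.t.
  4p + q + s1 = 36
  2p + 5q + s2 = 53
  3p + 2q + s3 = 30
  p, q, s1, s2, s3 ≥ 0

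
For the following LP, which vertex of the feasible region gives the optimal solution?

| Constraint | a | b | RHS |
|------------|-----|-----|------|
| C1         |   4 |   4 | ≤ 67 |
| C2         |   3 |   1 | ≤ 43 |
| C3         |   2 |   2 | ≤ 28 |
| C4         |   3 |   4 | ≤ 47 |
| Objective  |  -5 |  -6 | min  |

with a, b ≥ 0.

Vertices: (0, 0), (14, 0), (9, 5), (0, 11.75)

Evaluate the objective at each vertex of the feasible region:
  z(0, 0) = 0
  z(14, 0) = -70
  z(9, 5) = -75  ←
  z(0, 11.75) = -70.5
The minimum is at a = 9, b = 5.

(9, 5)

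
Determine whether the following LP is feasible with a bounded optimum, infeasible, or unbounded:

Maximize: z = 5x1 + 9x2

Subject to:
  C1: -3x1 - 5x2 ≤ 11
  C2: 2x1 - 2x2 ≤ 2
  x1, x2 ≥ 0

Unbounded (objective can increase without bound)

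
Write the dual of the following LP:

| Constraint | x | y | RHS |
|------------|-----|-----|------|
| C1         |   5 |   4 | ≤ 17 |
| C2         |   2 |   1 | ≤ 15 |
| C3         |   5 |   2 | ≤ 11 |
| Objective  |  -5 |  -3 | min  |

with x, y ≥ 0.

Primal min cᵀx s.t. Ax ≤ b, x ≥ 0  →  Dual max −bᵀy s.t. Aᵀy ≥ −c, y ≥ 0.

Maximize: z = -17y1 - 15y2 - 11y3

Subject to:
  5y1 + 2y2 + 5y3 ≥ 5
  4y1 + y2 + 2y3 ≥ 3
  y1, y2, y3 ≥ 0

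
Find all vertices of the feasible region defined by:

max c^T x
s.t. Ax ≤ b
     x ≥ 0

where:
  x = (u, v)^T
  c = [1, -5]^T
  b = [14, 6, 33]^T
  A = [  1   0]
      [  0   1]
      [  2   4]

(0, 0), (14, 0), (14, 1.25), (4.5, 6), (0, 6)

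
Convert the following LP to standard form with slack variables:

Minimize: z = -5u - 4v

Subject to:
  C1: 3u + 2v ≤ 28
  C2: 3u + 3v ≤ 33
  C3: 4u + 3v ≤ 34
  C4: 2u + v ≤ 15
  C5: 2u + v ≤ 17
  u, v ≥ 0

min z = -5u - 4v

s.t.
  3u + 2v + s1 = 28
  3u + 3v + s2 = 33
  4u + 3v + s3 = 34
  2u + v + s4 = 15
  2u + v + s5 = 17
  u, v, s1, s2, s3, s4, s5 ≥ 0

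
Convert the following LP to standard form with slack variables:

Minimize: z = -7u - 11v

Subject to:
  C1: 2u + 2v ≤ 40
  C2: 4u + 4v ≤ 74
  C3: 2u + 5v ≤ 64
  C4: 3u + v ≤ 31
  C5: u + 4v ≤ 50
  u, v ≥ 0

min z = -7u - 11v

s.t.
  2u + 2v + s1 = 40
  4u + 4v + s2 = 74
  2u + 5v + s3 = 64
  3u + v + s4 = 31
  u + 4v + s5 = 50
  u, v, s1, s2, s3, s4, s5 ≥ 0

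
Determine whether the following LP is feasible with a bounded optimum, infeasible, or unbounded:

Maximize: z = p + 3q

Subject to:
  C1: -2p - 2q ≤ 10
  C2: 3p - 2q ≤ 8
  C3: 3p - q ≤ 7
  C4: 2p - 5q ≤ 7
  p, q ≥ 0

Unbounded (objective can increase without bound)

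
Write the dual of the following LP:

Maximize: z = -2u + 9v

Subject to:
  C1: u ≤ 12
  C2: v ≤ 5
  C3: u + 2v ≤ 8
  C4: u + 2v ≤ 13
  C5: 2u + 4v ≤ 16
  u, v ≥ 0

Primal max cᵀx s.t. Ax ≤ b, x ≥ 0  →  Dual min bᵀy s.t. Aᵀy ≥ c, y ≥ 0.

Minimize: z = 12y1 + 5y2 + 8y3 + 13y4 + 16y5

Subject to:
  y1 + y3 + y4 + 2y5 ≥ -2
  y2 + 2y3 + 2y4 + 4y5 ≥ 9
  y1, y2, y3, y4, y5 ≥ 0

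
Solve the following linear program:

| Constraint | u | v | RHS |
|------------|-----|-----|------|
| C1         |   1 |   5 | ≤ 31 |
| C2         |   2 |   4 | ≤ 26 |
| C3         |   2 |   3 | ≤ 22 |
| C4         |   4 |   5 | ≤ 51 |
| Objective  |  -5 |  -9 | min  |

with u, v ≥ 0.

Evaluate the objective at each vertex of the feasible region:
  z(0, 0) = 0
  z(11, 0) = -55
  z(5, 4) = -61  ←
  z(1, 6) = -59
  z(0, 6.2) = -55.8
The minimum is at u = 5, v = 4.

u = 5, v = 4, z = -61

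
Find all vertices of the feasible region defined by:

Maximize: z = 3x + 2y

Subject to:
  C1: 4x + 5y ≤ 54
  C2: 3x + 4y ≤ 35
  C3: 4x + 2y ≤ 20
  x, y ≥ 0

(0, 0), (5, 0), (1, 8), (0, 8.75)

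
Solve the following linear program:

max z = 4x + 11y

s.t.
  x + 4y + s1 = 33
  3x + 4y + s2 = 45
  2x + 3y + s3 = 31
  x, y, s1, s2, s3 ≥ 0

Evaluate the objective at each vertex of the feasible region:
  z(0, 0) = 0
  z(15, 0) = 60
  z(11, 3) = 77
  z(5, 7) = 97  ←
  z(0, 8.25) = 90.75
The maximum is at x = 5, y = 7.

x = 5, y = 7, z = 97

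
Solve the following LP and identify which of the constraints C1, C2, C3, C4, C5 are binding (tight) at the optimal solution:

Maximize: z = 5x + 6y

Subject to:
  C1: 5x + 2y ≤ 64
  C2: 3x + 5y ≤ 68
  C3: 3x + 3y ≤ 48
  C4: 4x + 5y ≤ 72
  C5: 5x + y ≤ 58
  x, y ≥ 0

At x = 8, y = 8, compute slack b - a·x for each constraint:
  C1: 64 − 56 = 8  (slack)
  C2: 68 − 64 = 4  (slack)
  C3: 48 − 48 = 0  (binding)
  C4: 72 − 72 = 0  (binding)
  C5: 58 − 48 = 10  (slack)

Optimal: x = 8, y = 8
Binding: C3, C4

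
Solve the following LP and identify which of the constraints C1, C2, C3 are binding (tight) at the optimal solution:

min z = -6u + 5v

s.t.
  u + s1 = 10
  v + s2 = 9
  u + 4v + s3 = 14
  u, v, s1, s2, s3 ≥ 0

At u = 10, v = 0, compute slack b - a·x for each constraint:
  C1: 10 − 10 = 0  (binding)
  C2: 9 − 0 = 9  (slack)
  C3: 14 − 10 = 4  (slack)

Optimal: u = 10, v = 0
Binding: C1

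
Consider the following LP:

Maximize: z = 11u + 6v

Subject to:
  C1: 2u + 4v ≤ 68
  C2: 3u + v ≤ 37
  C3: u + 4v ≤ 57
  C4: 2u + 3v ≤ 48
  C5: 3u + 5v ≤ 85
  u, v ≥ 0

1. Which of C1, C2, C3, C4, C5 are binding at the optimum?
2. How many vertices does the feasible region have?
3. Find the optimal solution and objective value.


1. C2, C4
2. 5
3. u = 9, v = 10, z = 159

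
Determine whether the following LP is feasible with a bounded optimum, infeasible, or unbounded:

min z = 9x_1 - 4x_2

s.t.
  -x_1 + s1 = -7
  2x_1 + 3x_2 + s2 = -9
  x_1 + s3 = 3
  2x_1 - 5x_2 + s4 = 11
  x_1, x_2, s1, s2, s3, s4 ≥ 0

Infeasible (no feasible solution exists)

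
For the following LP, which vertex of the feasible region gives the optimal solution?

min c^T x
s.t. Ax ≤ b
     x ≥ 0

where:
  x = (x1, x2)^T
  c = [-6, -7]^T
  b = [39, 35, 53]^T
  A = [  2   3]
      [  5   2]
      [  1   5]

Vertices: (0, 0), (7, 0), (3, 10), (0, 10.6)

Evaluate the objective at each vertex of the feasible region:
  z(0, 0) = 0
  z(7, 0) = -42
  z(3, 10) = -88  ←
  z(0, 10.6) = -74.2
The minimum is at x1 = 3, x2 = 10.

(3, 10)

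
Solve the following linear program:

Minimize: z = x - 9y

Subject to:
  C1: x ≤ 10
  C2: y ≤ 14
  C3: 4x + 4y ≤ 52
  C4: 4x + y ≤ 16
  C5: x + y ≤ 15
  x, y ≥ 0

Evaluate the objective at each vertex of the feasible region:
  z(0, 0) = 0
  z(4, 0) = 4
  z(1, 12) = -107
  z(0, 13) = -117  ←
The minimum is at x = 0, y = 13.

x = 0, y = 13, z = -117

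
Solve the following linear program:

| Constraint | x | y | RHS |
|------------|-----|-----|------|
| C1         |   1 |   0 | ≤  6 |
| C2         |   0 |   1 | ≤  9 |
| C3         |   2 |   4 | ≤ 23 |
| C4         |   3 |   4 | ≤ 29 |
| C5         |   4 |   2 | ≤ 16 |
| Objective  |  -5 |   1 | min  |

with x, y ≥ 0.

Evaluate the objective at each vertex of the feasible region:
  z(0, 0) = 0
  z(4, 0) = -20  ←
  z(1.5, 5) = -2.5
  z(0, 5.75) = 5.75
The minimum is at x = 4, y = 0.

x = 4, y = 0, z = -20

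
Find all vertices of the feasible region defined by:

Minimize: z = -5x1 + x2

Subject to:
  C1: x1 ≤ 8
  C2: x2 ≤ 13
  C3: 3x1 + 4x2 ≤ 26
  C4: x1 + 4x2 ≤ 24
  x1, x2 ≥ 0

(0, 0), (8, 0), (8, 0.5), (1, 5.75), (0, 6)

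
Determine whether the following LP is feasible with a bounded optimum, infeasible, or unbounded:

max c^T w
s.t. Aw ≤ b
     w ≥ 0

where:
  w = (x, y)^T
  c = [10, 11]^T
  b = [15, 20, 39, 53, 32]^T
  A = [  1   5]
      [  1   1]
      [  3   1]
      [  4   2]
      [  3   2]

Feasible with a bounded optimal solution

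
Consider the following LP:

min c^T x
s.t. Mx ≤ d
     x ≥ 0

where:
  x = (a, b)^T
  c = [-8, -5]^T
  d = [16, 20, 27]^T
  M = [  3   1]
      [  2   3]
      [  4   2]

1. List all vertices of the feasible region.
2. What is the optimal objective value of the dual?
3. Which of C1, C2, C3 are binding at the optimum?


1. (0, 0), (5.333, 0), (4, 4), (0, 6.667)
2. -52
3. C1, C2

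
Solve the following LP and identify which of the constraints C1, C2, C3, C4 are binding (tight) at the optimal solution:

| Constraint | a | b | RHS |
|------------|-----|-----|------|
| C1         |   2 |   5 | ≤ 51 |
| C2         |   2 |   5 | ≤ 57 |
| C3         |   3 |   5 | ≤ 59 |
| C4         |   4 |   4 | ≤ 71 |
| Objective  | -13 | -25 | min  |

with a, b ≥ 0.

At a = 8, b = 7, compute slack b - a·x for each constraint:
  C1: 51 − 51 = 0  (binding)
  C2: 57 − 51 = 6  (slack)
  C3: 59 − 59 = 0  (binding)
  C4: 71 − 60 = 11  (slack)

Optimal: a = 8, b = 7
Binding: C1, C3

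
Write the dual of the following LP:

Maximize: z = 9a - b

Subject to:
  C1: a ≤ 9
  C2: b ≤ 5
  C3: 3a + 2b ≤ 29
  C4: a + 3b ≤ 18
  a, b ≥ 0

Primal max cᵀx s.t. Ax ≤ b, x ≥ 0  →  Dual min bᵀy s.t. Aᵀy ≥ c, y ≥ 0.

Minimize: z = 9y1 + 5y2 + 29y3 + 18y4

Subject to:
  y1 + 3y3 + y4 ≥ 9
  y2 + 2y3 + 3y4 ≥ -1
  y1, y2, y3, y4 ≥ 0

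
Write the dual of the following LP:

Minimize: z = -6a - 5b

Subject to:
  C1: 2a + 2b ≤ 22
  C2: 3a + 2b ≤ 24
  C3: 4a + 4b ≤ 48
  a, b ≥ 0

Primal min cᵀx s.t. Ax ≤ b, x ≥ 0  →  Dual max −bᵀy s.t. Aᵀy ≥ −c, y ≥ 0.

Maximize: z = -22y1 - 24y2 - 48y3

Subject to:
  2y1 + 3y2 + 4y3 ≥ 6
  2y1 + 2y2 + 4y3 ≥ 5
  y1, y2, y3 ≥ 0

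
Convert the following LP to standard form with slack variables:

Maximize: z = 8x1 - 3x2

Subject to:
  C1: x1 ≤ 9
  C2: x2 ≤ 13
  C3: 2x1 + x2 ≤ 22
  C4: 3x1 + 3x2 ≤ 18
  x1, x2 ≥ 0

max z = 8x1 - 3x2

s.t.
  x1 + s1 = 9
  x2 + s2 = 13
  2x1 + x2 + s3 = 22
  3x1 + 3x2 + s4 = 18
  x1, x2, s1, s2, s3, s4 ≥ 0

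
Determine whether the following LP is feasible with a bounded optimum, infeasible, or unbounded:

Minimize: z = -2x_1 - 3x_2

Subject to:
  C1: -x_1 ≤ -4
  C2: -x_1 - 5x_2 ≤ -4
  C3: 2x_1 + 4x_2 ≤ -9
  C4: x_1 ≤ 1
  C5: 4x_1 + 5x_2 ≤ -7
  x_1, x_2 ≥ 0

Infeasible (no feasible solution exists)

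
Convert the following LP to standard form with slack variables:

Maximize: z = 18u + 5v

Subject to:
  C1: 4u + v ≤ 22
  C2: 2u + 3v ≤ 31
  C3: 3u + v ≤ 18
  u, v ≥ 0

max z = 18u + 5v

s.t.
  4u + v + s1 = 22
  2u + 3v + s2 = 31
  3u + v + s3 = 18
  u, v, s1, s2, s3 ≥ 0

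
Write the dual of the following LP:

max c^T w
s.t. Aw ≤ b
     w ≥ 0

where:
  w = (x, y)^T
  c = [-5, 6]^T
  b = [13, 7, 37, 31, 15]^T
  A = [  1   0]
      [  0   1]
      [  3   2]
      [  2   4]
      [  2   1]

Primal max cᵀx s.t. Ax ≤ b, x ≥ 0  →  Dual min bᵀy s.t. Aᵀy ≥ c, y ≥ 0.

Minimize: z = 13y1 + 7y2 + 37y3 + 31y4 + 15y5

Subject to:
  y1 + 3y3 + 2y4 + 2y5 ≥ -5
  y2 + 2y3 + 4y4 + y5 ≥ 6
  y1, y2, y3, y4, y5 ≥ 0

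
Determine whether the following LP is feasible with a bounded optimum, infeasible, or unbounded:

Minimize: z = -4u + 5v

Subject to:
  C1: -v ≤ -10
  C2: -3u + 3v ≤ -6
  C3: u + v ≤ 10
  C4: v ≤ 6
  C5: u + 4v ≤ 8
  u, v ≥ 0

Infeasible (no feasible solution exists)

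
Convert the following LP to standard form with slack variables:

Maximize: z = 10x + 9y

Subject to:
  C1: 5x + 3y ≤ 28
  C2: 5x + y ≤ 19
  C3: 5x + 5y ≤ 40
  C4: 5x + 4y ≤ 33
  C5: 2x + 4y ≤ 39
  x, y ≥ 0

max z = 10x + 9y

s.t.
  5x + 3y + s1 = 28
  5x + y + s2 = 19
  5x + 5y + s3 = 40
  5x + 4y + s4 = 33
  2x + 4y + s5 = 39
  x, y, s1, s2, s3, s4, s5 ≥ 0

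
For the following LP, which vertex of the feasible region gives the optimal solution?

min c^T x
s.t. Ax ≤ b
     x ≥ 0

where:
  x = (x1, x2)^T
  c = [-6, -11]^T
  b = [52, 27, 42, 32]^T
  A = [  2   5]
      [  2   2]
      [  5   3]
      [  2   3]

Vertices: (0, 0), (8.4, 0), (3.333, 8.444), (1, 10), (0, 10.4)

Evaluate the objective at each vertex of the feasible region:
  z(0, 0) = 0
  z(8.4, 0) = -50.4
  z(3.333, 8.444) = -112.9
  z(1, 10) = -116  ←
  z(0, 10.4) = -114.4
The minimum is at x1 = 1, x2 = 10.

(1, 10)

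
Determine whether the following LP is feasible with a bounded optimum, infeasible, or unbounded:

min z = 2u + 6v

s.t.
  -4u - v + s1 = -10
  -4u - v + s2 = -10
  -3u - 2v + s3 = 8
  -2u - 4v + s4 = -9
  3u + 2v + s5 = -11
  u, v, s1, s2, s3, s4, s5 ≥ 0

Infeasible (no feasible solution exists)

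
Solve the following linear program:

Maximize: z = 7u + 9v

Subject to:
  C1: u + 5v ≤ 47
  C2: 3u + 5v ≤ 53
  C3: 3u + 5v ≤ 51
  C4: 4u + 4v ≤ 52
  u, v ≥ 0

Evaluate the objective at each vertex of the feasible region:
  z(0, 0) = 0
  z(13, 0) = 91
  z(7, 6) = 103  ←
  z(2, 9) = 95
  z(0, 9.4) = 84.6
The maximum is at u = 7, v = 6.

u = 7, v = 6, z = 103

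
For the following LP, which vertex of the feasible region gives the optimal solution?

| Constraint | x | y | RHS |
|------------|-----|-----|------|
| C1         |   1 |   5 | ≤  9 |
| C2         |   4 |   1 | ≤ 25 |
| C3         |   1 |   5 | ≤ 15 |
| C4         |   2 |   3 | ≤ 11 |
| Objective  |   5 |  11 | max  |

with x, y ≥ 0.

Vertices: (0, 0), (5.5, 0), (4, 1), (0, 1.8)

Evaluate the objective at each vertex of the feasible region:
  z(0, 0) = 0
  z(5.5, 0) = 27.5
  z(4, 1) = 31  ←
  z(0, 1.8) = 19.8
The maximum is at x = 4, y = 1.

(4, 1)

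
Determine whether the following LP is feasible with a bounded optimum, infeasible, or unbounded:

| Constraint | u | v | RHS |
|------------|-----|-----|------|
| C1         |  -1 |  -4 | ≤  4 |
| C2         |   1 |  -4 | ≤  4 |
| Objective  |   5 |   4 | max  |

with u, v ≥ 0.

Unbounded (objective can increase without bound)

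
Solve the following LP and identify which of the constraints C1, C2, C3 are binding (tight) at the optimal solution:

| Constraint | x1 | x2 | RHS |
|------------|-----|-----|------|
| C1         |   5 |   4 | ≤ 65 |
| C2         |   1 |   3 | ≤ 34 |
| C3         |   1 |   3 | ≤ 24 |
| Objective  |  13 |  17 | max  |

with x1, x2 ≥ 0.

At x1 = 9, x2 = 5, compute slack b - a·x for each constraint:
  C1: 65 − 65 = 0  (binding)
  C2: 34 − 24 = 10  (slack)
  C3: 24 − 24 = 0  (binding)

Optimal: x1 = 9, x2 = 5
Binding: C1, C3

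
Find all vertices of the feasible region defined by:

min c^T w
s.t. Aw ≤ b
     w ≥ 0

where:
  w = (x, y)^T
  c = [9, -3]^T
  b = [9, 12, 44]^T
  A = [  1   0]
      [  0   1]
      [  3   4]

(0, 0), (9, 0), (9, 4.25), (0, 11)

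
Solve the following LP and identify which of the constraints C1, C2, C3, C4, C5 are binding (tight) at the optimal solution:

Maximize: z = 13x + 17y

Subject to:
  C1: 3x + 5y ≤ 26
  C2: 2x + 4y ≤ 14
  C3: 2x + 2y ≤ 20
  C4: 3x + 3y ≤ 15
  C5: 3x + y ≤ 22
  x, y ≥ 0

At x = 3, y = 2, compute slack b - a·x for each constraint:
  C1: 26 − 19 = 7  (slack)
  C2: 14 − 14 = 0  (binding)
  C3: 20 − 10 = 10  (slack)
  C4: 15 − 15 = 0  (binding)
  C5: 22 − 11 = 11  (slack)

Optimal: x = 3, y = 2
Binding: C2, C4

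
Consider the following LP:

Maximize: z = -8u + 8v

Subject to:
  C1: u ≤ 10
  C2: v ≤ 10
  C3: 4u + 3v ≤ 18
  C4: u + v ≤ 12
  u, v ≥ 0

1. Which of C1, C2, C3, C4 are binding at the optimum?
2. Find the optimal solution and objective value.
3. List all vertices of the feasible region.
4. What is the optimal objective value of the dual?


1. C3
2. u = 0, v = 6, z = 48
3. (0, 0), (4.5, 0), (0, 6)
4. 48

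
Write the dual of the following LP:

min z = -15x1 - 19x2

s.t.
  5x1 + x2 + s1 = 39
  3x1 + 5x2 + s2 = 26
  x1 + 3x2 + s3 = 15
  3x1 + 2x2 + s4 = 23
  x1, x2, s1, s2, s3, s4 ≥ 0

Primal min cᵀx s.t. Ax ≤ b, x ≥ 0  →  Dual max −bᵀy s.t. Aᵀy ≥ −c, y ≥ 0.

Maximize: z = -39y1 - 26y2 - 15y3 - 23y4

Subject to:
  5y1 + 3y2 + y3 + 3y4 ≥ 15
  y1 + 5y2 + 3y3 + 2y4 ≥ 19
  y1, y2, y3, y4 ≥ 0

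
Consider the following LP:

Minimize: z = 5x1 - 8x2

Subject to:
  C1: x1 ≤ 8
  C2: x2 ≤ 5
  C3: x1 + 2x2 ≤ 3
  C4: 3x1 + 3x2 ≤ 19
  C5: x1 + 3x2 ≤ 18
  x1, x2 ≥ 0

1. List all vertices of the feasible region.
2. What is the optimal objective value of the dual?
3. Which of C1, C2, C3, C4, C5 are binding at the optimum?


1. (0, 0), (3, 0), (0, 1.5)
2. -12
3. C3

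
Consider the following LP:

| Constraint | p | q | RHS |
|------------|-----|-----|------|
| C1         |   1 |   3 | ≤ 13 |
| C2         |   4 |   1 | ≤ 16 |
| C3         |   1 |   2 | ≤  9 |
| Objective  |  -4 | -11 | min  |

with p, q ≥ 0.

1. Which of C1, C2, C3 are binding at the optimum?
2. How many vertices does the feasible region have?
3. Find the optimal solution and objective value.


1. C1, C3
2. 5
3. p = 1, q = 4, z = -48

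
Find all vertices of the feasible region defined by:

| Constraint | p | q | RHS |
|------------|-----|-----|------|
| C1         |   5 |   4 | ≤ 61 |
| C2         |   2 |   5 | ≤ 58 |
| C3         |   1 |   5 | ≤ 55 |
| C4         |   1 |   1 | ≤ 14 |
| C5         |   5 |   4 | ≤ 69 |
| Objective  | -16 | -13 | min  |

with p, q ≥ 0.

(0, 0), (12.2, 0), (5, 9), (4, 10), (3, 10.4), (0, 11)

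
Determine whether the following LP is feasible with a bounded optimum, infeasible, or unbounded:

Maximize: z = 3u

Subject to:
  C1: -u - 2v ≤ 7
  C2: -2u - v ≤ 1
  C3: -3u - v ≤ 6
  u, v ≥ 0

Unbounded (objective can increase without bound)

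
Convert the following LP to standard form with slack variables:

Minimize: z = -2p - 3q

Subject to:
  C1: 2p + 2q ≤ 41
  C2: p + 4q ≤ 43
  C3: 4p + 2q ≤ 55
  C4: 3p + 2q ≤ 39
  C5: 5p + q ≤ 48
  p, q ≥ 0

min z = -2p - 3q

s.t.
  2p + 2q + s1 = 41
  p + 4q + s2 = 43
  4p + 2q + s3 = 55
  3p + 2q + s4 = 39
  5p + q + s5 = 48
  p, q, s1, s2, s3, s4, s5 ≥ 0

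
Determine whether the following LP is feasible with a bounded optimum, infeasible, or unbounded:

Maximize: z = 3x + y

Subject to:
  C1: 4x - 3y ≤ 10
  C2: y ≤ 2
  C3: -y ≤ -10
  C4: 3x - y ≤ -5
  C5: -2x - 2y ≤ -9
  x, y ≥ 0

Infeasible (no feasible solution exists)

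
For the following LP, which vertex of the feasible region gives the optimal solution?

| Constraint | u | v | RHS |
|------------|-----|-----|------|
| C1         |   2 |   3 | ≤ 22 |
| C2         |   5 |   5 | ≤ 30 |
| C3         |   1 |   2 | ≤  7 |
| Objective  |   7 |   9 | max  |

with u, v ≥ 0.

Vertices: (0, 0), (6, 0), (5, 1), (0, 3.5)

Evaluate the objective at each vertex of the feasible region:
  z(0, 0) = 0
  z(6, 0) = 42
  z(5, 1) = 44  ←
  z(0, 3.5) = 31.5
The maximum is at u = 5, v = 1.

(5, 1)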